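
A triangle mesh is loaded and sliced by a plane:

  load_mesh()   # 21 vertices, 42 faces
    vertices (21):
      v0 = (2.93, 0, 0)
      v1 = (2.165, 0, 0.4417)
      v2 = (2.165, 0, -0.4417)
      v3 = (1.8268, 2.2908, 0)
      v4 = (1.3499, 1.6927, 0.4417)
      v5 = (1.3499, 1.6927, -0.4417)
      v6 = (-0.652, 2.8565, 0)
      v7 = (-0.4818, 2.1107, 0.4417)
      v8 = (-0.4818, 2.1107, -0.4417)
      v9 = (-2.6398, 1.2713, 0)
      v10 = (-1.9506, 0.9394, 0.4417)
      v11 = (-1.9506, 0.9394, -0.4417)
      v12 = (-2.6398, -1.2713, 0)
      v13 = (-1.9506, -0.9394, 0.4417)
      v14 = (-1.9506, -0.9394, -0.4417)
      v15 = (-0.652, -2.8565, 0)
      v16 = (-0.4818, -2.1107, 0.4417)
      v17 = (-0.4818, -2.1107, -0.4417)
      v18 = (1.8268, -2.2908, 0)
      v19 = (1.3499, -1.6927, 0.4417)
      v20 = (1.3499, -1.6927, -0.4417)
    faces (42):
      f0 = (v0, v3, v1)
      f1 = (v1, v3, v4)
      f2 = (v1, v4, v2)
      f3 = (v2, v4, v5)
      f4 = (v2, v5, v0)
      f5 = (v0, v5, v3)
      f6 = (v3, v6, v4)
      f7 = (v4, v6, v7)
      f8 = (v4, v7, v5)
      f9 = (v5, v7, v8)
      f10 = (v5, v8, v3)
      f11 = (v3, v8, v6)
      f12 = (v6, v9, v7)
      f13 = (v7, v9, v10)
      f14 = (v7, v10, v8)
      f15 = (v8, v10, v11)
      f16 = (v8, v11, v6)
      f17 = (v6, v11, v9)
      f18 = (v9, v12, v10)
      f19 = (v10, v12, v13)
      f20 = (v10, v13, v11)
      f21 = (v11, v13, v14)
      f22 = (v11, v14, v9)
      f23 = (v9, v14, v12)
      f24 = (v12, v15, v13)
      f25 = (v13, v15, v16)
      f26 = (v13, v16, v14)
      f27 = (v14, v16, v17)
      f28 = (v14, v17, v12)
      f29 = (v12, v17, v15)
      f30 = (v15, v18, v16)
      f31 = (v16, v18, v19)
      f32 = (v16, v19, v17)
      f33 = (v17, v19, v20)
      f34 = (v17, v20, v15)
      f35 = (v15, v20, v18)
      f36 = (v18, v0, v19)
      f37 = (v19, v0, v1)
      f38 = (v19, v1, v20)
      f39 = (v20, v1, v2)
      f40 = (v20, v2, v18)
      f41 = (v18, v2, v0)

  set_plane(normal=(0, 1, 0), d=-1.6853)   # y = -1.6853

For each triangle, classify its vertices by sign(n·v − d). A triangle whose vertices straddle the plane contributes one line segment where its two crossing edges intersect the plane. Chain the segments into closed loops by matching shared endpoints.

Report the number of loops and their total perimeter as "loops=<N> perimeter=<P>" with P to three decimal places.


Straddling triangles (12 of 42):
  (v12,v15,v13) [+-+] → (-2.12065, -1.6853, 0)–(-1.44534, -1.6853, 0.269845)  len=0.7272
  (v13,v15,v16) [+--] → (-1.44534, -1.6853, 0.269845)–(-1.01525, -1.6853, 0.4417)  len=0.4632
  (v13,v16,v14) [+-+] → (-1.01525, -1.6853, 0.4417)–(-1.01525, -1.6853, 0.120861)  len=0.3208
  (v14,v16,v17) [+--] → (-1.01525, -1.6853, 0.120861)–(-1.01525, -1.6853, -0.4417)  len=0.5626
  (v14,v17,v12) [+-+] → (-1.01525, -1.6853, -0.4417)–(-1.57545, -1.6853, -0.217851)  len=0.6033
  (v12,v17,v15) [+--] → (-1.57545, -1.6853, -0.217851)–(-2.12065, -1.6853, 0)  len=0.5871
  (v18,v0,v19) [-+-] → (2.1184, -1.6853, 0)–(1.35681, -1.6853, 0.439769)  len=0.8794
  (v19,v0,v1) [-++] → (1.35681, -1.6853, 0.439769)–(1.35346, -1.6853, 0.4417)  len=0.0039
  (v19,v1,v20) [-+-] → (1.35346, -1.6853, 0.4417)–(1.35346, -1.6853, -0.437838)  len=0.8795
  (v20,v1,v2) [-++] → (1.35346, -1.6853, -0.437838)–(1.35346, -1.6853, -0.4417)  len=0.0039
  (v20,v2,v18) [-+-] → (1.35346, -1.6853, -0.4417)–(1.91619, -1.6853, -0.116749)  len=0.6498
  (v18,v2,v0) [-++] → (1.91619, -1.6853, -0.116749)–(2.1184, -1.6853, 0)  len=0.2335

Chained into 2 loop(s):
  loop 1: 6 segments, perimeter = 3.2642
  loop 2: 6 segments, perimeter = 2.6500
Total perimeter = 5.914

loops=2 perimeter=5.914


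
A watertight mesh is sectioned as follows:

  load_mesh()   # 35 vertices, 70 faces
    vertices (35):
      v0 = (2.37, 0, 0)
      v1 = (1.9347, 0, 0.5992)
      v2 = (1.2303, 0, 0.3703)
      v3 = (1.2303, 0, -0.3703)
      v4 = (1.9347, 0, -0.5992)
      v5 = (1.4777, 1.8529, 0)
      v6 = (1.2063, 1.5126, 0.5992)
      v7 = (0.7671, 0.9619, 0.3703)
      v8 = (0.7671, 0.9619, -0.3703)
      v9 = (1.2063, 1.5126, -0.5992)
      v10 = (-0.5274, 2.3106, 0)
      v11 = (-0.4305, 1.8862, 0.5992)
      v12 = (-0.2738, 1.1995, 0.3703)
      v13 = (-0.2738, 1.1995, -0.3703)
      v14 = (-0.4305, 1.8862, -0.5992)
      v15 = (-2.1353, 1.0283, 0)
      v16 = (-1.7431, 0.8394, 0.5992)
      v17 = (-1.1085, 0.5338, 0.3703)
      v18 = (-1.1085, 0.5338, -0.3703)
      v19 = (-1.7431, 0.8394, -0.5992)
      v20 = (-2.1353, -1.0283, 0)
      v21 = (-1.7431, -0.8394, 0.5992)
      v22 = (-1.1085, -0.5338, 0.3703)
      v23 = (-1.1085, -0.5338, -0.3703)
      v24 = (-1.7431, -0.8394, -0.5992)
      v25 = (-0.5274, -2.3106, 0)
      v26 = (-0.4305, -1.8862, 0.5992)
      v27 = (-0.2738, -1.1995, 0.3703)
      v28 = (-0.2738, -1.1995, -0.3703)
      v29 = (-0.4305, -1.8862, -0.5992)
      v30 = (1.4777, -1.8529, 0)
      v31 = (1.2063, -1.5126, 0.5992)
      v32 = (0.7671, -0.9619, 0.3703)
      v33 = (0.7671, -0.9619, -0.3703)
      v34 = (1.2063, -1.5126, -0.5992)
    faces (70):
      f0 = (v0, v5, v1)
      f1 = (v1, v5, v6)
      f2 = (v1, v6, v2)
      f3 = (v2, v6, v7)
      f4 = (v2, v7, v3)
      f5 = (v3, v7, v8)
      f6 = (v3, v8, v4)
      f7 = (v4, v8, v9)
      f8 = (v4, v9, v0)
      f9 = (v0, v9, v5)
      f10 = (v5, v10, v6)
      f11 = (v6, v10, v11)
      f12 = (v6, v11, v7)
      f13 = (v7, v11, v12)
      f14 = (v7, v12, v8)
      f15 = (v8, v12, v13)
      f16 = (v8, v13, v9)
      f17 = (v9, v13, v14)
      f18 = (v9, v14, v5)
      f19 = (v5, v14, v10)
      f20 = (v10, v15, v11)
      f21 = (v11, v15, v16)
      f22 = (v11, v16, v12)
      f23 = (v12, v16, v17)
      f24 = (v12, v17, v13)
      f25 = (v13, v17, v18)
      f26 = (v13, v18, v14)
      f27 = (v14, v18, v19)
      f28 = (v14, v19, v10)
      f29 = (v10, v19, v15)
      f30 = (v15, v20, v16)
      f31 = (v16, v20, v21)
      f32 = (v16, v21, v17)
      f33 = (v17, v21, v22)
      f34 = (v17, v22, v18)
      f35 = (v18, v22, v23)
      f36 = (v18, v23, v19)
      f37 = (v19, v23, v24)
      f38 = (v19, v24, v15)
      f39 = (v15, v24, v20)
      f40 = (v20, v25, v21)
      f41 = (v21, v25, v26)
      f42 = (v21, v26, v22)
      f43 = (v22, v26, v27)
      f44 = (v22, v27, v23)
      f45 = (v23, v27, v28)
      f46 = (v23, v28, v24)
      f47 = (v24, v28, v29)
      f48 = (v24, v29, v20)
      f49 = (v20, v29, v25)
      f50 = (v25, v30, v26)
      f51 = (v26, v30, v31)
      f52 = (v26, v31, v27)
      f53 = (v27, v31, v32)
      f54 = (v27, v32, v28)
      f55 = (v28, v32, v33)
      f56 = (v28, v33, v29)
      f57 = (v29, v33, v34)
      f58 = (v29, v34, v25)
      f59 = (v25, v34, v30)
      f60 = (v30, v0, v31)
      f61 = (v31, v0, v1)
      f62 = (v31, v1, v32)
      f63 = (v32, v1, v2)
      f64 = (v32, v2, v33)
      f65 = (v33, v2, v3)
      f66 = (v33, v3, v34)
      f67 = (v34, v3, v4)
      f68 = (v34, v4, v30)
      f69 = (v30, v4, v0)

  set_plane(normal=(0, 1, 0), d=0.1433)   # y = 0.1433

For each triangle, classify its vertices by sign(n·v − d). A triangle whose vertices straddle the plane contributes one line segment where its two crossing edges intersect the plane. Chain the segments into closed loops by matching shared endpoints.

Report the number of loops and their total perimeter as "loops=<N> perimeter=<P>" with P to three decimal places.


loops=2 perimeter=7.225

Straddling triangles (20 of 70):
  (v0,v5,v1) [-+-] → (2.30099, 0.1433, 0)–(1.89936, 0.1433, 0.552859)  len=0.6833
  (v1,v5,v6) [-++] → (1.89936, 0.1433, 0.552859)–(1.86569, 0.1433, 0.5992)  len=0.0573
  (v1,v6,v2) [-+-] → (1.86569, 0.1433, 0.5992)–(1.22803, 0.1433, 0.391985)  len=0.6705
  (v2,v6,v7) [-++] → (1.22803, 0.1433, 0.391985)–(1.16129, 0.1433, 0.3703)  len=0.0702
  (v2,v7,v3) [-+-] → (1.16129, 0.1433, 0.3703)–(1.16129, 0.1433, -0.259968)  len=0.6303
  (v3,v7,v8) [-++] → (1.16129, 0.1433, -0.259968)–(1.16129, 0.1433, -0.3703)  len=0.1103
  (v3,v8,v4) [-+-] → (1.16129, 0.1433, -0.3703)–(1.76076, 0.1433, -0.565099)  len=0.6303
  (v4,v8,v9) [-++] → (1.76076, 0.1433, -0.565099)–(1.86569, 0.1433, -0.5992)  len=0.1103
  (v4,v9,v0) [-+-] → (1.86569, 0.1433, -0.5992)–(2.25975, 0.1433, -0.0567667)  len=0.6705
  (v0,v9,v5) [-++] → (2.25975, 0.1433, -0.0567667)–(2.30099, 0.1433, 0)  len=0.0702
  (v15,v20,v16) [+-+] → (-2.1353, 0.1433, 0)–(-1.88927, 0.1433, 0.375876)  len=0.4492
  (v16,v20,v21) [+--] → (-1.88927, 0.1433, 0.375876)–(-1.7431, 0.1433, 0.5992)  len=0.2669
  (v16,v21,v17) [+-+] → (-1.7431, 0.1433, 0.5992)–(-1.28896, 0.1433, 0.435393)  len=0.4828
  (v17,v21,v22) [+--] → (-1.28896, 0.1433, 0.435393)–(-1.1085, 0.1433, 0.3703)  len=0.1918
  (v17,v22,v18) [+-+] → (-1.1085, 0.1433, 0.3703)–(-1.1085, 0.1433, -0.099408)  len=0.4697
  (v18,v22,v23) [+--] → (-1.1085, 0.1433, -0.099408)–(-1.1085, 0.1433, -0.3703)  len=0.2709
  (v18,v23,v19) [+-+] → (-1.1085, 0.1433, -0.3703)–(-1.42141, 0.1433, -0.483166)  len=0.3326
  (v19,v23,v24) [+--] → (-1.42141, 0.1433, -0.483166)–(-1.7431, 0.1433, -0.5992)  len=0.3420
  (v19,v24,v15) [+-+] → (-1.7431, 0.1433, -0.5992)–(-1.94946, 0.1433, -0.283928)  len=0.3768
  (v15,v24,v20) [+--] → (-1.94946, 0.1433, -0.283928)–(-2.1353, 0.1433, 0)  len=0.3393

Chained into 2 loop(s):
  loop 1: 10 segments, perimeter = 3.7032
  loop 2: 10 segments, perimeter = 3.5221
Total perimeter = 7.225


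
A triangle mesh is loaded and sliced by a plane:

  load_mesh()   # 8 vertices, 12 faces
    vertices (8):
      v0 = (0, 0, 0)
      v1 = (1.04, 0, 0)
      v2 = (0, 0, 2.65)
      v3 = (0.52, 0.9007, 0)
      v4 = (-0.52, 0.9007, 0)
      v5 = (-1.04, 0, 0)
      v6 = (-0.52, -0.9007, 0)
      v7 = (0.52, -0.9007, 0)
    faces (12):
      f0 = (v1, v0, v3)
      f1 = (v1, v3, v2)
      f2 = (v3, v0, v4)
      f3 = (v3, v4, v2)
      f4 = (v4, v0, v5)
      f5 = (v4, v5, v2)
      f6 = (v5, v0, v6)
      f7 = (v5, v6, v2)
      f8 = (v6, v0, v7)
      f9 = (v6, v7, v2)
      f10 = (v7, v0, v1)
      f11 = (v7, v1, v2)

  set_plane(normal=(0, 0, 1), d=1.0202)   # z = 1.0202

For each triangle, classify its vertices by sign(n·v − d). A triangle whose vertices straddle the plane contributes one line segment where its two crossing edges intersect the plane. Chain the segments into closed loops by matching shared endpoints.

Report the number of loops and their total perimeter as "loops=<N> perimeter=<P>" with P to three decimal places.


loops=1 perimeter=3.838

Straddling triangles (6 of 12):
  (v1,v3,v2) [--+] → (0.31981, 0.553947, 1.0202)–(0.63962, 0, 1.0202)  len=0.6396
  (v3,v4,v2) [--+] → (-0.31981, 0.553947, 1.0202)–(0.31981, 0.553947, 1.0202)  len=0.6396
  (v4,v5,v2) [--+] → (-0.63962, 0, 1.0202)–(-0.31981, 0.553947, 1.0202)  len=0.6396
  (v5,v6,v2) [--+] → (-0.31981, -0.553947, 1.0202)–(-0.63962, 0, 1.0202)  len=0.6396
  (v6,v7,v2) [--+] → (0.31981, -0.553947, 1.0202)–(-0.31981, -0.553947, 1.0202)  len=0.6396
  (v7,v1,v2) [--+] → (0.63962, 0, 1.0202)–(0.31981, -0.553947, 1.0202)  len=0.6396

Chained into 1 loop(s):
  loop 1: 6 segments, perimeter = 3.8378
Total perimeter = 3.838


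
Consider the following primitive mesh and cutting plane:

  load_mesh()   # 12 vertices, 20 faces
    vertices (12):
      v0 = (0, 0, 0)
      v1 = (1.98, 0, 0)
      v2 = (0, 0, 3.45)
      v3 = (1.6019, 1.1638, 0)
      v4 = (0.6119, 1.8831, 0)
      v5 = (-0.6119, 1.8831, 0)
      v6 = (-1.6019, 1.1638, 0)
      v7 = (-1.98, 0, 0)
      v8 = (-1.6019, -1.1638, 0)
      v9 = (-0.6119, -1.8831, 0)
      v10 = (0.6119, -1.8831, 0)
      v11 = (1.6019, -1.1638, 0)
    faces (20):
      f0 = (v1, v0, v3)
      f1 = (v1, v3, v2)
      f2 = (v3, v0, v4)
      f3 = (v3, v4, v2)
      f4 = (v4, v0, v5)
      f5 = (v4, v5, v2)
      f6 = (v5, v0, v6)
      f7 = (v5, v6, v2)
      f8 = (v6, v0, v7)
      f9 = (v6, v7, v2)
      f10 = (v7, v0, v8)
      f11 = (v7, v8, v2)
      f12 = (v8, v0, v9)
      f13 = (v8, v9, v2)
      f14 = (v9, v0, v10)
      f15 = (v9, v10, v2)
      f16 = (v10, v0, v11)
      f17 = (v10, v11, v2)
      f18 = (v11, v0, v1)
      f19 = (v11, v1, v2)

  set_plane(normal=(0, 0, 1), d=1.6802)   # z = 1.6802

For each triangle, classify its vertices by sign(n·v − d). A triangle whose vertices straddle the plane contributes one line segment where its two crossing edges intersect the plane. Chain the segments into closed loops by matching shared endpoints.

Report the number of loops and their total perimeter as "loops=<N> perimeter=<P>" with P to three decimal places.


loops=1 perimeter=6.278

Straddling triangles (10 of 20):
  (v1,v3,v2) [--+] → (0.821751, 0.597013, 1.6802)–(1.01571, 0, 1.6802)  len=0.6277
  (v3,v4,v2) [--+] → (0.313896, 0.966003, 1.6802)–(0.821751, 0.597013, 1.6802)  len=0.6278
  (v4,v5,v2) [--+] → (-0.313896, 0.966003, 1.6802)–(0.313896, 0.966003, 1.6802)  len=0.6278
  (v5,v6,v2) [--+] → (-0.821751, 0.597013, 1.6802)–(-0.313896, 0.966003, 1.6802)  len=0.6278
  (v6,v7,v2) [--+] → (-1.01571, 0, 1.6802)–(-0.821751, 0.597013, 1.6802)  len=0.6277
  (v7,v8,v2) [--+] → (-0.821751, -0.597013, 1.6802)–(-1.01571, 0, 1.6802)  len=0.6277
  (v8,v9,v2) [--+] → (-0.313896, -0.966003, 1.6802)–(-0.821751, -0.597013, 1.6802)  len=0.6278
  (v9,v10,v2) [--+] → (0.313896, -0.966003, 1.6802)–(-0.313896, -0.966003, 1.6802)  len=0.6278
  (v10,v11,v2) [--+] → (0.821751, -0.597013, 1.6802)–(0.313896, -0.966003, 1.6802)  len=0.6278
  (v11,v1,v2) [--+] → (1.01571, 0, 1.6802)–(0.821751, -0.597013, 1.6802)  len=0.6277

Chained into 1 loop(s):
  loop 1: 10 segments, perimeter = 6.2775
Total perimeter = 6.278


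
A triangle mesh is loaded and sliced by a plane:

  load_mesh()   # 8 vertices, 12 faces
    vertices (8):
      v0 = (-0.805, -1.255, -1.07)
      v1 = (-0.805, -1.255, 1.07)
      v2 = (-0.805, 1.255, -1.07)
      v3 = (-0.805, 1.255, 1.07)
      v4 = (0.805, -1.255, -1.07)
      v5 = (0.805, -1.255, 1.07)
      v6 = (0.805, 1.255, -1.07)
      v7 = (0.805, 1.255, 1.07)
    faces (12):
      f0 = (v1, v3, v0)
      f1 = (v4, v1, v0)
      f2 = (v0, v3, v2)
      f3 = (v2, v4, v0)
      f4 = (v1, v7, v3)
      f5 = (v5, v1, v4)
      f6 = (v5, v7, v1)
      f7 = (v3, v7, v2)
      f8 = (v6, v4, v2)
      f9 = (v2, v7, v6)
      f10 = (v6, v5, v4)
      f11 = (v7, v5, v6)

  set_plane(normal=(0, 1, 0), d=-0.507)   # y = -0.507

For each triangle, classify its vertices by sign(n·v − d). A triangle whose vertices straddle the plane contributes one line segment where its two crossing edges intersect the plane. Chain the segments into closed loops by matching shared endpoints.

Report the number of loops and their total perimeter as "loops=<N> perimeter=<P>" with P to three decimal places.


loops=1 perimeter=7.500

Straddling triangles (8 of 12):
  (v1,v3,v0) [-+-] → (-0.805, -0.507, 1.07)–(-0.805, -0.507, -0.432263)  len=1.5023
  (v0,v3,v2) [-++] → (-0.805, -0.507, -0.432263)–(-0.805, -0.507, -1.07)  len=0.6377
  (v2,v4,v0) [+--] → (0.325207, -0.507, -1.07)–(-0.805, -0.507, -1.07)  len=1.1302
  (v1,v7,v3) [-++] → (-0.325207, -0.507, 1.07)–(-0.805, -0.507, 1.07)  len=0.4798
  (v5,v7,v1) [-+-] → (0.805, -0.507, 1.07)–(-0.325207, -0.507, 1.07)  len=1.1302
  (v6,v4,v2) [+-+] → (0.805, -0.507, -1.07)–(0.325207, -0.507, -1.07)  len=0.4798
  (v6,v5,v4) [+--] → (0.805, -0.507, 0.432263)–(0.805, -0.507, -1.07)  len=1.5023
  (v7,v5,v6) [+-+] → (0.805, -0.507, 1.07)–(0.805, -0.507, 0.432263)  len=0.6377

Chained into 1 loop(s):
  loop 1: 8 segments, perimeter = 7.5000
Total perimeter = 7.500


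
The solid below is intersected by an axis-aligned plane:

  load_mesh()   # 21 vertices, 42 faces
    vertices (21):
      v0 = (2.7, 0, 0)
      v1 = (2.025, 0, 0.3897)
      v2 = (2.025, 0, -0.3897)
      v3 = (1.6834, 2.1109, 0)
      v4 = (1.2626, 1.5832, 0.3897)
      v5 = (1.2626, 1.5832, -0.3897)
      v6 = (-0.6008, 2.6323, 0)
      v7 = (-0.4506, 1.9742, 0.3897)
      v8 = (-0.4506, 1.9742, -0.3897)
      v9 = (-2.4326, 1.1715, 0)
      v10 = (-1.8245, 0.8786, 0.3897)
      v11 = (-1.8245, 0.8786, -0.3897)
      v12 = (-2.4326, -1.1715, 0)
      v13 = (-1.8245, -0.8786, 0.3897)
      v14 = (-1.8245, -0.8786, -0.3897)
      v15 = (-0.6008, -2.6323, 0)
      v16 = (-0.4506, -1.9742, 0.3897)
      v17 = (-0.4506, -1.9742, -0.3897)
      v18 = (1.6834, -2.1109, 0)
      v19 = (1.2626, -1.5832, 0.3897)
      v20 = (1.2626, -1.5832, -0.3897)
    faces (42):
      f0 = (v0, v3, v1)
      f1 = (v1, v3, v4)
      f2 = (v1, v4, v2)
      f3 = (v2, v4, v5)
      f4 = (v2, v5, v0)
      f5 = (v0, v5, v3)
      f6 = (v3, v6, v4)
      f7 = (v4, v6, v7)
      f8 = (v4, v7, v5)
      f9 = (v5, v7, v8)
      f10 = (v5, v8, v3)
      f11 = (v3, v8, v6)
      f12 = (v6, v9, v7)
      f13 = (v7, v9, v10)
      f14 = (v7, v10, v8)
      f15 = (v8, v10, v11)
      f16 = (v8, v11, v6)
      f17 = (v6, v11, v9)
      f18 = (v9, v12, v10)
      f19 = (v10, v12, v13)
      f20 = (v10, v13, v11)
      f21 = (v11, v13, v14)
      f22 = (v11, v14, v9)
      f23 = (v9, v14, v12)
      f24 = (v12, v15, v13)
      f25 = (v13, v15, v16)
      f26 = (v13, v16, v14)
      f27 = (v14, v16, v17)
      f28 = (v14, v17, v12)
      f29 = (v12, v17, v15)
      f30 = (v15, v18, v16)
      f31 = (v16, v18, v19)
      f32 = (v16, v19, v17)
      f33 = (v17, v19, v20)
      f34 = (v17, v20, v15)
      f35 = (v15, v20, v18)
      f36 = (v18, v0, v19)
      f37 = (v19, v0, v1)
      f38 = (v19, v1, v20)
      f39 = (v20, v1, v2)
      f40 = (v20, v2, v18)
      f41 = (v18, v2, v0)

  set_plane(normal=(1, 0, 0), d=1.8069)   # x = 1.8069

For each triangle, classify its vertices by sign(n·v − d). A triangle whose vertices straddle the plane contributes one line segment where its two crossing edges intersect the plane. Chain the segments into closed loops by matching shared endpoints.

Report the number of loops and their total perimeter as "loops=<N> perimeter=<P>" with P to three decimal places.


loops=2 perimeter=7.378

Straddling triangles (12 of 42):
  (v0,v3,v1) [+-+] → (1.8069, 1.85446, 0)–(1.8069, 1.34774, 0.14089)  len=0.5259
  (v1,v3,v4) [+--] → (1.8069, 1.34774, 0.14089)–(1.8069, 0.452907, 0.3897)  len=0.9288
  (v1,v4,v2) [+-+] → (1.8069, 0.452907, 0.3897)–(1.8069, 0.452907, -0.166737)  len=0.5564
  (v2,v4,v5) [+--] → (1.8069, 0.452907, -0.166737)–(1.8069, 0.452907, -0.3897)  len=0.2230
  (v2,v5,v0) [+-+] → (1.8069, 0.452907, -0.3897)–(1.8069, 0.98369, -0.242132)  len=0.5509
  (v0,v5,v3) [+--] → (1.8069, 0.98369, -0.242132)–(1.8069, 1.85446, 0)  len=0.9038
  (v18,v0,v19) [-+-] → (1.8069, -1.85446, 0)–(1.8069, -0.98369, 0.242132)  len=0.9038
  (v19,v0,v1) [-++] → (1.8069, -0.98369, 0.242132)–(1.8069, -0.452907, 0.3897)  len=0.5509
  (v19,v1,v20) [-+-] → (1.8069, -0.452907, 0.3897)–(1.8069, -0.452907, 0.166737)  len=0.2230
  (v20,v1,v2) [-++] → (1.8069, -0.452907, 0.166737)–(1.8069, -0.452907, -0.3897)  len=0.5564
  (v20,v2,v18) [-+-] → (1.8069, -0.452907, -0.3897)–(1.8069, -1.34774, -0.14089)  len=0.9288
  (v18,v2,v0) [-++] → (1.8069, -1.34774, -0.14089)–(1.8069, -1.85446, 0)  len=0.5259

Chained into 2 loop(s):
  loop 1: 6 segments, perimeter = 3.6888
  loop 2: 6 segments, perimeter = 3.6888
Total perimeter = 7.378


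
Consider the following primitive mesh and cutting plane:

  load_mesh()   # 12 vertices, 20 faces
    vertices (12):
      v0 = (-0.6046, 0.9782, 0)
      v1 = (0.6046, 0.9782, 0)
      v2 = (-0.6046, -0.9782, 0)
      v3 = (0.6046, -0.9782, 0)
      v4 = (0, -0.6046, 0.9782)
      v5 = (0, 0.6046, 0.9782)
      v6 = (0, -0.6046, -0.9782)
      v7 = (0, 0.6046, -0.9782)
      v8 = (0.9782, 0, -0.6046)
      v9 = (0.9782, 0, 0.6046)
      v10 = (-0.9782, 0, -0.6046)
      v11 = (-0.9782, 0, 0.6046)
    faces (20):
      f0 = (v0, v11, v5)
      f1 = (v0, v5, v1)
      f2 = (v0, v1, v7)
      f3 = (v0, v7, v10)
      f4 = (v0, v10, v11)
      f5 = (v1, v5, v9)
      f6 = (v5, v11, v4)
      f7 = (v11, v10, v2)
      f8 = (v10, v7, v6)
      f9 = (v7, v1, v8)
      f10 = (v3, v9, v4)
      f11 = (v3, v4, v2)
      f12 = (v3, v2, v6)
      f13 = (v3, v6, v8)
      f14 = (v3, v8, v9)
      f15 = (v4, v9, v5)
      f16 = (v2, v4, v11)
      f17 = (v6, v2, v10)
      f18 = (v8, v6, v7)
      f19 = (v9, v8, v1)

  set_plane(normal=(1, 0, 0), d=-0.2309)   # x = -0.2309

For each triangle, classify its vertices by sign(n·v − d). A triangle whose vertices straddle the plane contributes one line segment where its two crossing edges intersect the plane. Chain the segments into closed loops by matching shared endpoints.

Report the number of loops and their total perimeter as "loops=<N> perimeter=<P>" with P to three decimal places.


loops=1 perimeter=6.051

Straddling triangles (10 of 20):
  (v0,v11,v5) [--+] → (-0.2309, 0.461887, 0.890013)–(-0.2309, 0.74728, 0.60462)  len=0.4036
  (v0,v5,v1) [-++] → (-0.2309, 0.74728, 0.60462)–(-0.2309, 0.9782, 0)  len=0.6472
  (v0,v1,v7) [-++] → (-0.2309, 0.9782, 0)–(-0.2309, 0.74728, -0.60462)  len=0.6472
  (v0,v7,v10) [-+-] → (-0.2309, 0.74728, -0.60462)–(-0.2309, 0.461887, -0.890013)  len=0.4036
  (v5,v11,v4) [+-+] → (-0.2309, 0.461887, 0.890013)–(-0.2309, -0.461887, 0.890013)  len=0.9238
  (v10,v7,v6) [-++] → (-0.2309, 0.461887, -0.890013)–(-0.2309, -0.461887, -0.890013)  len=0.9238
  (v3,v4,v2) [++-] → (-0.2309, -0.74728, 0.60462)–(-0.2309, -0.9782, 0)  len=0.6472
  (v3,v2,v6) [+-+] → (-0.2309, -0.9782, 0)–(-0.2309, -0.74728, -0.60462)  len=0.6472
  (v2,v4,v11) [-+-] → (-0.2309, -0.74728, 0.60462)–(-0.2309, -0.461887, 0.890013)  len=0.4036
  (v6,v2,v10) [+--] → (-0.2309, -0.74728, -0.60462)–(-0.2309, -0.461887, -0.890013)  len=0.4036

Chained into 1 loop(s):
  loop 1: 10 segments, perimeter = 6.0508
Total perimeter = 6.051


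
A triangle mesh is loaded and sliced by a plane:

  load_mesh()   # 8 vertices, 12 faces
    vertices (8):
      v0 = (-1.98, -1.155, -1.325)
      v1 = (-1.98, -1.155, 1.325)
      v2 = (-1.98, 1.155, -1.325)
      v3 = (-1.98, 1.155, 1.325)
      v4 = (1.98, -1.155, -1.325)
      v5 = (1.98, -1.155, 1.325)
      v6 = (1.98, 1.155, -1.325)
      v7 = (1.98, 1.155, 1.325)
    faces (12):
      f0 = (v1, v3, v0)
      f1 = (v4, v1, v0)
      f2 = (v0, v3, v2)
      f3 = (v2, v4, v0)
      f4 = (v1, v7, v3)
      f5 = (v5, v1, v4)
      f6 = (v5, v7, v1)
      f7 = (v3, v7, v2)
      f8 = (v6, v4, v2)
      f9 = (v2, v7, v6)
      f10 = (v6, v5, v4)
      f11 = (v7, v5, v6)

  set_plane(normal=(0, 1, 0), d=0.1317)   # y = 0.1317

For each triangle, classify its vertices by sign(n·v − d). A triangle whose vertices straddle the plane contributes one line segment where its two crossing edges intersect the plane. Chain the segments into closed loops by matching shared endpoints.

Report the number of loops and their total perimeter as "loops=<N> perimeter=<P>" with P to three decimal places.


Straddling triangles (8 of 12):
  (v1,v3,v0) [-+-] → (-1.98, 0.1317, 1.325)–(-1.98, 0.1317, 0.151084)  len=1.1739
  (v0,v3,v2) [-++] → (-1.98, 0.1317, 0.151084)–(-1.98, 0.1317, -1.325)  len=1.4761
  (v2,v4,v0) [+--] → (-0.225771, 0.1317, -1.325)–(-1.98, 0.1317, -1.325)  len=1.7542
  (v1,v7,v3) [-++] → (0.225771, 0.1317, 1.325)–(-1.98, 0.1317, 1.325)  len=2.2058
  (v5,v7,v1) [-+-] → (1.98, 0.1317, 1.325)–(0.225771, 0.1317, 1.325)  len=1.7542
  (v6,v4,v2) [+-+] → (1.98, 0.1317, -1.325)–(-0.225771, 0.1317, -1.325)  len=2.2058
  (v6,v5,v4) [+--] → (1.98, 0.1317, -0.151084)–(1.98, 0.1317, -1.325)  len=1.1739
  (v7,v5,v6) [+-+] → (1.98, 0.1317, 1.325)–(1.98, 0.1317, -0.151084)  len=1.4761

Chained into 1 loop(s):
  loop 1: 8 segments, perimeter = 13.2200
Total perimeter = 13.220

loops=1 perimeter=13.220


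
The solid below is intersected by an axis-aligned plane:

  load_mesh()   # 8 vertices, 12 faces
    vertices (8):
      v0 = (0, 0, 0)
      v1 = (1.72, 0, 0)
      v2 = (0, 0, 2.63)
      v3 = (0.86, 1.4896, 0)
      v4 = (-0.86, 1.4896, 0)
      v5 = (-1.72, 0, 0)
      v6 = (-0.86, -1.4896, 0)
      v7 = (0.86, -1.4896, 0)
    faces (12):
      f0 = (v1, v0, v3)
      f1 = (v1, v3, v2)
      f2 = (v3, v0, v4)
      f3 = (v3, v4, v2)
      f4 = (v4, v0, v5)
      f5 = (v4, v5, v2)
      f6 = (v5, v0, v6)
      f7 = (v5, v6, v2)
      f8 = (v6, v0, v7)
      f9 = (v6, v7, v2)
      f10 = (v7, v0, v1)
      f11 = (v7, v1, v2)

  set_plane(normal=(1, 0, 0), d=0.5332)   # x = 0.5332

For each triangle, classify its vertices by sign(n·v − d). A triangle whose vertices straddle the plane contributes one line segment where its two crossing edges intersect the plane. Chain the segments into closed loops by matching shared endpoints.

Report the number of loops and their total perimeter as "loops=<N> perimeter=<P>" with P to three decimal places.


loops=1 perimeter=7.740

Straddling triangles (8 of 12):
  (v1,v0,v3) [+-+] → (0.5332, 0, 0)–(0.5332, 0.923552, 0)  len=0.9236
  (v1,v3,v2) [++-] → (0.5332, 0.923552, 0.9994)–(0.5332, 0, 1.8147)  len=1.2319
  (v3,v0,v4) [+--] → (0.5332, 0.923552, 0)–(0.5332, 1.4896, 0)  len=0.5660
  (v3,v4,v2) [+--] → (0.5332, 1.4896, 0)–(0.5332, 0.923552, 0.9994)  len=1.1486
  (v6,v0,v7) [--+] → (0.5332, -0.923552, 0)–(0.5332, -1.4896, 0)  len=0.5660
  (v6,v7,v2) [-+-] → (0.5332, -1.4896, 0)–(0.5332, -0.923552, 0.9994)  len=1.1486
  (v7,v0,v1) [+-+] → (0.5332, -0.923552, 0)–(0.5332, 0, 0)  len=0.9236
  (v7,v1,v2) [++-] → (0.5332, 0, 1.8147)–(0.5332, -0.923552, 0.9994)  len=1.2319

Chained into 1 loop(s):
  loop 1: 8 segments, perimeter = 7.7402
Total perimeter = 7.740


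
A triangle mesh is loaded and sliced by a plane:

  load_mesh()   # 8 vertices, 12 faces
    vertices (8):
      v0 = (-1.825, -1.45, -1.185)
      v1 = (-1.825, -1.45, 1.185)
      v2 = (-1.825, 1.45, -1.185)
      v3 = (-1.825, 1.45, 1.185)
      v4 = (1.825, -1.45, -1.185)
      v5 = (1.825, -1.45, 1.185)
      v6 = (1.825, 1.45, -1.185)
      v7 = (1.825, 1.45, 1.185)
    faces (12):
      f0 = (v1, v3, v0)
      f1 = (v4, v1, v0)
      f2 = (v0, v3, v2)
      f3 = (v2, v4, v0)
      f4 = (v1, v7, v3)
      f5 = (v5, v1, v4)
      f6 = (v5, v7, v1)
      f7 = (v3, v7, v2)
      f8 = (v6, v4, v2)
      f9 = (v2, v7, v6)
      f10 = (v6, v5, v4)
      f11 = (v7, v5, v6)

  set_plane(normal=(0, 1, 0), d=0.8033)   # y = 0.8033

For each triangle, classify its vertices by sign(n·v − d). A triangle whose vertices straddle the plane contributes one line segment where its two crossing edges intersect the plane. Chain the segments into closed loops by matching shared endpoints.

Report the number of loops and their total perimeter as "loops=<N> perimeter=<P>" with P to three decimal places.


Straddling triangles (8 of 12):
  (v1,v3,v0) [-+-] → (-1.825, 0.8033, 1.185)–(-1.825, 0.8033, 0.65649)  len=0.5285
  (v0,v3,v2) [-++] → (-1.825, 0.8033, 0.65649)–(-1.825, 0.8033, -1.185)  len=1.8415
  (v2,v4,v0) [+--] → (-1.01105, 0.8033, -1.185)–(-1.825, 0.8033, -1.185)  len=0.8139
  (v1,v7,v3) [-++] → (1.01105, 0.8033, 1.185)–(-1.825, 0.8033, 1.185)  len=2.8361
  (v5,v7,v1) [-+-] → (1.825, 0.8033, 1.185)–(1.01105, 0.8033, 1.185)  len=0.8139
  (v6,v4,v2) [+-+] → (1.825, 0.8033, -1.185)–(-1.01105, 0.8033, -1.185)  len=2.8361
  (v6,v5,v4) [+--] → (1.825, 0.8033, -0.65649)–(1.825, 0.8033, -1.185)  len=0.5285
  (v7,v5,v6) [+-+] → (1.825, 0.8033, 1.185)–(1.825, 0.8033, -0.65649)  len=1.8415

Chained into 1 loop(s):
  loop 1: 8 segments, perimeter = 12.0400
Total perimeter = 12.040

loops=1 perimeter=12.040


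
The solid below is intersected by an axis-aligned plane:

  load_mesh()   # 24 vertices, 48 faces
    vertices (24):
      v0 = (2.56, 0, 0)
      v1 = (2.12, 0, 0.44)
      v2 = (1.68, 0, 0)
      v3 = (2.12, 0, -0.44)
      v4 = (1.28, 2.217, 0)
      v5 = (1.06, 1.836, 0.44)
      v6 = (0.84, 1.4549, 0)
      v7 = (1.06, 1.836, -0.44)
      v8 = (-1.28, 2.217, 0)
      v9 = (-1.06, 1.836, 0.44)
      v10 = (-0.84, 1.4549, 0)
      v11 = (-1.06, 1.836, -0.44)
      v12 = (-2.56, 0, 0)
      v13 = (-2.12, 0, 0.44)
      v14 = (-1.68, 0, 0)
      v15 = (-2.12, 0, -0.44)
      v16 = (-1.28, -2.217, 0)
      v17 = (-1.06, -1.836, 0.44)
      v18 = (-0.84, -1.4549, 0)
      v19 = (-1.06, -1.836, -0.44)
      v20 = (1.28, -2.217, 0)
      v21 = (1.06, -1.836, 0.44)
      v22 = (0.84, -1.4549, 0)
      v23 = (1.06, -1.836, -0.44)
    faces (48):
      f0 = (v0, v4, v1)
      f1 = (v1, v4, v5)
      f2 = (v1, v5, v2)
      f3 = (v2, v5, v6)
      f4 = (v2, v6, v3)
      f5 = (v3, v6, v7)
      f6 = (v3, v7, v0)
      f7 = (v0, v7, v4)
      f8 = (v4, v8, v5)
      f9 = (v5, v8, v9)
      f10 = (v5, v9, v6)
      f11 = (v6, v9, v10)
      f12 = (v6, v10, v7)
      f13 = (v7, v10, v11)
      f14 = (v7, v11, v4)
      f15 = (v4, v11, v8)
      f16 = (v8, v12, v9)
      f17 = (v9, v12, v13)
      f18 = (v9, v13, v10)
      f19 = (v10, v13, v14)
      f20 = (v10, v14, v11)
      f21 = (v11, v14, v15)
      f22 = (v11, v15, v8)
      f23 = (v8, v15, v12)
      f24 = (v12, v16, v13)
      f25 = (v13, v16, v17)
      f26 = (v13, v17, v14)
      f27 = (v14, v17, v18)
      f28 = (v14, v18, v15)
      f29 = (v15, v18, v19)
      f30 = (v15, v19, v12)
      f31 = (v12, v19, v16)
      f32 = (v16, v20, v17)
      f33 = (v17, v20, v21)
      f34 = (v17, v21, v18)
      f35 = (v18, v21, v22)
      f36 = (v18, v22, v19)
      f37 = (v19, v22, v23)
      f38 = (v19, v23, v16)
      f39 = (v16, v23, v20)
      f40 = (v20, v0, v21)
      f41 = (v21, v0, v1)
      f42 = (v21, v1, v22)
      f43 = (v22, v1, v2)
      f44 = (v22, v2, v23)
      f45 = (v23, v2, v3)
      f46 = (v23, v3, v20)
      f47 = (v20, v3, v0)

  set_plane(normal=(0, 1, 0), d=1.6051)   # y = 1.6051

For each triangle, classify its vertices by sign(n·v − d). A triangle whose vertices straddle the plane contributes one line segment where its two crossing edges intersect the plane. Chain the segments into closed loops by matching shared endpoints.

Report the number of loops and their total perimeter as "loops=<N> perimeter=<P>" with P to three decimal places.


Straddling triangles (18 of 48):
  (v0,v4,v1) [-+-] → (1.63328, 1.6051, 0)–(1.51184, 1.6051, 0.121442)  len=0.1717
  (v1,v4,v5) [-++] → (1.51184, 1.6051, 0.121442)–(1.19331, 1.6051, 0.44)  len=0.4505
  (v1,v5,v2) [-+-] → (1.19331, 1.6051, 0.44)–(1.13797, 1.6051, 0.384664)  len=0.0783
  (v2,v5,v6) [-+-] → (1.13797, 1.6051, 0.384664)–(0.926707, 1.6051, 0.173414)  len=0.2988
  (v3,v6,v7) [--+] → (0.926707, 1.6051, -0.173414)–(1.19331, 1.6051, -0.44)  len=0.3770
  (v3,v7,v0) [-+-] → (1.19331, 1.6051, -0.44)–(1.24864, 1.6051, -0.384664)  len=0.0783
  (v0,v7,v4) [-++] → (1.24864, 1.6051, -0.384664)–(1.63328, 1.6051, 0)  len=0.5440
  (v5,v9,v6) [++-] → (0.0911677, 1.6051, 0.173414)–(0.926707, 1.6051, 0.173414)  len=0.8355
  (v6,v9,v10) [-+-] → (0.0911677, 1.6051, 0.173414)–(-0.926707, 1.6051, 0.173414)  len=1.0179
  (v6,v10,v7) [--+] → (-0.0911677, 1.6051, -0.173414)–(0.926707, 1.6051, -0.173414)  len=1.0179
  (v7,v10,v11) [+-+] → (-0.0911677, 1.6051, -0.173414)–(-0.926707, 1.6051, -0.173414)  len=0.8355
  (v8,v12,v9) [+-+] → (-1.63328, 1.6051, 0)–(-1.24864, 1.6051, 0.384664)  len=0.5440
  (v9,v12,v13) [+--] → (-1.24864, 1.6051, 0.384664)–(-1.19331, 1.6051, 0.44)  len=0.0783
  (v9,v13,v10) [+--] → (-1.19331, 1.6051, 0.44)–(-0.926707, 1.6051, 0.173414)  len=0.3770
  (v10,v14,v11) [--+] → (-1.13797, 1.6051, -0.384664)–(-0.926707, 1.6051, -0.173414)  len=0.2988
  (v11,v14,v15) [+--] → (-1.13797, 1.6051, -0.384664)–(-1.19331, 1.6051, -0.44)  len=0.0783
  (v11,v15,v8) [+-+] → (-1.19331, 1.6051, -0.44)–(-1.51184, 1.6051, -0.121442)  len=0.4505
  (v8,v15,v12) [+--] → (-1.51184, 1.6051, -0.121442)–(-1.63328, 1.6051, 0)  len=0.1717

Chained into 1 loop(s):
  loop 1: 18 segments, perimeter = 7.7039
Total perimeter = 7.704

loops=1 perimeter=7.704


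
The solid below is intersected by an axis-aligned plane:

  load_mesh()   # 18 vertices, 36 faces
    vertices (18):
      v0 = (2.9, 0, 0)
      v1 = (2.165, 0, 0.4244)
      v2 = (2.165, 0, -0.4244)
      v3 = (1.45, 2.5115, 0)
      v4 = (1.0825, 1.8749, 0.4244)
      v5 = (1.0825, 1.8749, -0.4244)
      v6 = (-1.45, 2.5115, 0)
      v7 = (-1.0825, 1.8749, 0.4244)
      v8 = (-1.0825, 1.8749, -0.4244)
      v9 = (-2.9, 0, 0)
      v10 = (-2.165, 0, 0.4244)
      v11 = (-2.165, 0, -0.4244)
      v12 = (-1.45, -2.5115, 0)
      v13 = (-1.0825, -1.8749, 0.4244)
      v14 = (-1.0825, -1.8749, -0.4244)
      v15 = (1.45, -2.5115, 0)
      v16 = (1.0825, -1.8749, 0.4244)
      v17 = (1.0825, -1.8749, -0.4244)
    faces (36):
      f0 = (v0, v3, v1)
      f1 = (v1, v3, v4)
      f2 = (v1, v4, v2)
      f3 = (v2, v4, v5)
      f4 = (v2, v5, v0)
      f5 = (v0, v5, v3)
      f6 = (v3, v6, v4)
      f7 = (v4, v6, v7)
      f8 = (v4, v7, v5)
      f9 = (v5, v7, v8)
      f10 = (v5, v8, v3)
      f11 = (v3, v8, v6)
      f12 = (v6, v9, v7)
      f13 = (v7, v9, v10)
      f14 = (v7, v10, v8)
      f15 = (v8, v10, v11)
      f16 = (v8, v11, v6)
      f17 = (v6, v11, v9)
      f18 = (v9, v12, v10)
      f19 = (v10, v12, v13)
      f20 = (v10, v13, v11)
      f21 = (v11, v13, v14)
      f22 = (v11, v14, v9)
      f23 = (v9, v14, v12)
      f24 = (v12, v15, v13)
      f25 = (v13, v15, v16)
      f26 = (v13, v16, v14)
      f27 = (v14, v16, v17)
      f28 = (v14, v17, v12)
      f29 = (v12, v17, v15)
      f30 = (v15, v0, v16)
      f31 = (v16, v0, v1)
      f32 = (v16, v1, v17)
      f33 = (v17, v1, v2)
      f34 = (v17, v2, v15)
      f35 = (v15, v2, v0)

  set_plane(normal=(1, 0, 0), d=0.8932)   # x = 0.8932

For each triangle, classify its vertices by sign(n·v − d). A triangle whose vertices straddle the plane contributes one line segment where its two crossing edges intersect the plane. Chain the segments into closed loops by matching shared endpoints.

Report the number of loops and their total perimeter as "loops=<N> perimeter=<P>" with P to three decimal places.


Straddling triangles (12 of 36):
  (v3,v6,v4) [+-+] → (0.8932, 2.5115, 0)–(0.8932, 1.92248, 0.392677)  len=0.7079
  (v4,v6,v7) [+--] → (0.8932, 1.92248, 0.392677)–(0.8932, 1.8749, 0.4244)  len=0.0572
  (v4,v7,v5) [+-+] → (0.8932, 1.8749, 0.4244)–(0.8932, 1.8749, -0.350184)  len=0.7746
  (v5,v7,v8) [+--] → (0.8932, 1.8749, -0.350184)–(0.8932, 1.8749, -0.4244)  len=0.0742
  (v5,v8,v3) [+-+] → (0.8932, 1.8749, -0.4244)–(0.8932, 2.37154, -0.0933093)  len=0.5969
  (v3,v8,v6) [+--] → (0.8932, 2.37154, -0.0933093)–(0.8932, 2.5115, 0)  len=0.1682
  (v12,v15,v13) [-+-] → (0.8932, -2.5115, 0)–(0.8932, -2.37154, 0.0933093)  len=0.1682
  (v13,v15,v16) [-++] → (0.8932, -2.37154, 0.0933093)–(0.8932, -1.8749, 0.4244)  len=0.5969
  (v13,v16,v14) [-+-] → (0.8932, -1.8749, 0.4244)–(0.8932, -1.8749, 0.350184)  len=0.0742
  (v14,v16,v17) [-++] → (0.8932, -1.8749, 0.350184)–(0.8932, -1.8749, -0.4244)  len=0.7746
  (v14,v17,v12) [-+-] → (0.8932, -1.8749, -0.4244)–(0.8932, -1.92248, -0.392677)  len=0.0572
  (v12,v17,v15) [-++] → (0.8932, -1.92248, -0.392677)–(0.8932, -2.5115, 0)  len=0.7079

Chained into 2 loop(s):
  loop 1: 6 segments, perimeter = 2.3790
  loop 2: 6 segments, perimeter = 2.3790
Total perimeter = 4.758

loops=2 perimeter=4.758


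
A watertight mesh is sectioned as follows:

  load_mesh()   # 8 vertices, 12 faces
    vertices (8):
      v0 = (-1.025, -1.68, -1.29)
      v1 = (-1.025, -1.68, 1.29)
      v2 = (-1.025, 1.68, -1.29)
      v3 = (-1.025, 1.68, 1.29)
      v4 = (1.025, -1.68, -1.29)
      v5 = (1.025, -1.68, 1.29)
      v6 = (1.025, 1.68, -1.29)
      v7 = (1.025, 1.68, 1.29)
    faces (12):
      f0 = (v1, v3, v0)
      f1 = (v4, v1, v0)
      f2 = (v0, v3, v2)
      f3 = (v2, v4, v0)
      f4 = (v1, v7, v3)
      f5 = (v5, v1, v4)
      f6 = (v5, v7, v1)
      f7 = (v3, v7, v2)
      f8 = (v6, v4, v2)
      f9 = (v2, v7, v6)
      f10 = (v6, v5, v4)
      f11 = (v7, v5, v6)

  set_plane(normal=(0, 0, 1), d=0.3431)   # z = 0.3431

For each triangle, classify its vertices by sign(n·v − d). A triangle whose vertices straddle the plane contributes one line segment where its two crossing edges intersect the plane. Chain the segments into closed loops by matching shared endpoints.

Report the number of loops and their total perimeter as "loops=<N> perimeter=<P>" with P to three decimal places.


loops=1 perimeter=10.820

Straddling triangles (8 of 12):
  (v1,v3,v0) [++-] → (-1.025, 0.446828, 0.3431)–(-1.025, -1.68, 0.3431)  len=2.1268
  (v4,v1,v0) [-+-] → (-0.272618, -1.68, 0.3431)–(-1.025, -1.68, 0.3431)  len=0.7524
  (v0,v3,v2) [-+-] → (-1.025, 0.446828, 0.3431)–(-1.025, 1.68, 0.3431)  len=1.2332
  (v5,v1,v4) [++-] → (-0.272618, -1.68, 0.3431)–(1.025, -1.68, 0.3431)  len=1.2976
  (v3,v7,v2) [++-] → (0.272618, 1.68, 0.3431)–(-1.025, 1.68, 0.3431)  len=1.2976
  (v2,v7,v6) [-+-] → (0.272618, 1.68, 0.3431)–(1.025, 1.68, 0.3431)  len=0.7524
  (v6,v5,v4) [-+-] → (1.025, -0.446828, 0.3431)–(1.025, -1.68, 0.3431)  len=1.2332
  (v7,v5,v6) [++-] → (1.025, -0.446828, 0.3431)–(1.025, 1.68, 0.3431)  len=2.1268

Chained into 1 loop(s):
  loop 1: 8 segments, perimeter = 10.8200
Total perimeter = 10.820


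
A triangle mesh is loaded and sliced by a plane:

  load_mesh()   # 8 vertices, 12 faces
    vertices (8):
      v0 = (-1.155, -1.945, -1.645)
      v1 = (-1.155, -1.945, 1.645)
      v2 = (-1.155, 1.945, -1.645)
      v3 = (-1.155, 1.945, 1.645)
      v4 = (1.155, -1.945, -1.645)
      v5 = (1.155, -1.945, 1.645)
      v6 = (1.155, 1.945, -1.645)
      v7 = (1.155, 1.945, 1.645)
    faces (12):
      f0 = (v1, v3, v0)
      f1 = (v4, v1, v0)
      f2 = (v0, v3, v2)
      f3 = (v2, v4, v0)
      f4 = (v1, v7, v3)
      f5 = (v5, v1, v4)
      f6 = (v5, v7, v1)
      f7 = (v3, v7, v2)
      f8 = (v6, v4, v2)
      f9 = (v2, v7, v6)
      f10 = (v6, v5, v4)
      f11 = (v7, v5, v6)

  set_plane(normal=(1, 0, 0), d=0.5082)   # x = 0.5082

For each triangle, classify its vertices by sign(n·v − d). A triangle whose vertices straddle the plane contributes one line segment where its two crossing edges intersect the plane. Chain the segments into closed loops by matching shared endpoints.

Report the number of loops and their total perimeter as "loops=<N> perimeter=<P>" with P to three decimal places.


loops=1 perimeter=14.360

Straddling triangles (8 of 12):
  (v4,v1,v0) [+--] → (0.5082, -1.945, -0.7238)–(0.5082, -1.945, -1.645)  len=0.9212
  (v2,v4,v0) [-+-] → (0.5082, -0.8558, -1.645)–(0.5082, -1.945, -1.645)  len=1.0892
  (v1,v7,v3) [-+-] → (0.5082, 0.8558, 1.645)–(0.5082, 1.945, 1.645)  len=1.0892
  (v5,v1,v4) [+-+] → (0.5082, -1.945, 1.645)–(0.5082, -1.945, -0.7238)  len=2.3688
  (v5,v7,v1) [++-] → (0.5082, 0.8558, 1.645)–(0.5082, -1.945, 1.645)  len=2.8008
  (v3,v7,v2) [-+-] → (0.5082, 1.945, 1.645)–(0.5082, 1.945, 0.7238)  len=0.9212
  (v6,v4,v2) [++-] → (0.5082, -0.8558, -1.645)–(0.5082, 1.945, -1.645)  len=2.8008
  (v2,v7,v6) [-++] → (0.5082, 1.945, 0.7238)–(0.5082, 1.945, -1.645)  len=2.3688

Chained into 1 loop(s):
  loop 1: 8 segments, perimeter = 14.3600
Total perimeter = 14.360


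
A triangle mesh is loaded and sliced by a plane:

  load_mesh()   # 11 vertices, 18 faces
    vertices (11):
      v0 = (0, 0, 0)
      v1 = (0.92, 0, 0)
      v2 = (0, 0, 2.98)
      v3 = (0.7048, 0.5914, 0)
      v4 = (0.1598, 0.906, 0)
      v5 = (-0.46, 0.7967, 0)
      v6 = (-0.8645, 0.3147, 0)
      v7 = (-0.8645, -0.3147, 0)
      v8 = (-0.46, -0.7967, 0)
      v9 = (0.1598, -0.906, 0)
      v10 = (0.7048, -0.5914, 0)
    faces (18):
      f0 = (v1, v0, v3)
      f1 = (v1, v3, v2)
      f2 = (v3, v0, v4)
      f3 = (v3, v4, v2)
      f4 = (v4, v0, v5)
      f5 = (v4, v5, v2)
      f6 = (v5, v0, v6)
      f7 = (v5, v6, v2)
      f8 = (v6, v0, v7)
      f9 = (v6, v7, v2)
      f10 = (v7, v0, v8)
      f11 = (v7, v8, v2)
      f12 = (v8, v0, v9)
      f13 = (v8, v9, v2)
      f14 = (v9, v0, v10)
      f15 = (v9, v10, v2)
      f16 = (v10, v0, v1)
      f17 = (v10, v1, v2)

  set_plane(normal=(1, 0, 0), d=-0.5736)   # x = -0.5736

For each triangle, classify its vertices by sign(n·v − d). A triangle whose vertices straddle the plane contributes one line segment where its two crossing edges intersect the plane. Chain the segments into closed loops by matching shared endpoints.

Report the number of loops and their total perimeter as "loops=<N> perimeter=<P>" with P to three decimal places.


loops=1 perimeter=3.941

Straddling triangles (6 of 18):
  (v5,v0,v6) [++-] → (-0.5736, 0.208805, 0)–(-0.5736, 0.661335, 0)  len=0.4525
  (v5,v6,v2) [+-+] → (-0.5736, 0.661335, 0)–(-0.5736, 0.208805, 1.00276)  len=1.1001
  (v6,v0,v7) [-+-] → (-0.5736, 0.208805, 0)–(-0.5736, -0.208805, 0)  len=0.4176
  (v6,v7,v2) [--+] → (-0.5736, -0.208805, 1.00276)–(-0.5736, 0.208805, 1.00276)  len=0.4176
  (v7,v0,v8) [-++] → (-0.5736, -0.208805, 0)–(-0.5736, -0.661335, 0)  len=0.4525
  (v7,v8,v2) [-++] → (-0.5736, -0.661335, 0)–(-0.5736, -0.208805, 1.00276)  len=1.1001

Chained into 1 loop(s):
  loop 1: 6 segments, perimeter = 3.9406
Total perimeter = 3.941
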